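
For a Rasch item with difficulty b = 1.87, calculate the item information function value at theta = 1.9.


P = 1/(1+exp(-(1.9-1.87))) = 0.5075
I = P*(1-P) = 0.5075 * 0.4925
I = 0.2499

0.2499


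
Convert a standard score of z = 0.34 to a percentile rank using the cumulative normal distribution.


CDF(z) = 0.5 * (1 + erf(z/sqrt(2)))
erf(0.2404) = 0.2661
CDF = 0.6331
Percentile rank = 0.6331 * 100 = 63.31

63.31


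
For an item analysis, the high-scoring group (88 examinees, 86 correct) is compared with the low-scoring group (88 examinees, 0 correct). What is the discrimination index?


p_upper = 86/88 = 0.9773
p_lower = 0/88 = 0.0
D = 0.9773 - 0.0 = 0.9773

0.9773


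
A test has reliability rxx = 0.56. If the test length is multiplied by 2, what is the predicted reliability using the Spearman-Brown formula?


r_new = (n * rxx) / (1 + (n-1) * rxx)
r_new = (2 * 0.56) / (1 + 1 * 0.56)
r_new = 1.12 / 1.56
r_new = 0.7179

0.7179


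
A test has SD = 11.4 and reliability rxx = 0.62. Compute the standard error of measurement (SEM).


SEM = SD * sqrt(1 - rxx)
SEM = 11.4 * sqrt(1 - 0.62)
SEM = 11.4 * sqrt(0.38) = 11.4 * 0.616441
SEM = 7.0274

7.0274


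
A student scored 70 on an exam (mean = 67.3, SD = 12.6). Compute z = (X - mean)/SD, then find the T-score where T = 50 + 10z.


z = (X - mean) / SD = (70 - 67.3) / 12.6
z = 2.7 / 12.6
z = 0.2143
T-score = T = 50 + 10z
Carry z at full precision (z = 2.7 / 12.6) into the conversion:
T-score = 50 + 10 * (2.7 / 12.6) = 50 + 27 / 12.6
T-score = 50 + 2.1429
T-score = 52.1429

52.1429


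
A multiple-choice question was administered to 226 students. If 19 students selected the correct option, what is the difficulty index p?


Item difficulty p = number correct / total examinees
p = 19 / 226
p = 0.0841

0.0841


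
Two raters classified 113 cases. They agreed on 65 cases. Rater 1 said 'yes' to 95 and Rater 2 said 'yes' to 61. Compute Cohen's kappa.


P_o = 65/113 = 0.575221
P_e = (95*61 + 18*52) / 12769 = 0.527136
kappa = (P_o - P_e) / (1 - P_e)
kappa = (0.575221 - 0.527136) / (1 - 0.527136)
kappa = 0.1017

0.1017


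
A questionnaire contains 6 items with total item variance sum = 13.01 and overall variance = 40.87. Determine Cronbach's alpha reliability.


alpha = (k/(k-1)) * (1 - sum(si^2)/s_total^2)
= (6/5) * (1 - 13.01/40.87)
alpha = 0.818

0.818


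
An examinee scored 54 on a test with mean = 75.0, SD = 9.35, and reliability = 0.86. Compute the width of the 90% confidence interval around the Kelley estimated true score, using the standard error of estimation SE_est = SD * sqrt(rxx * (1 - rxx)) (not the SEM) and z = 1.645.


True score estimate = 0.86*54 + 0.14*75.0 = 56.94
SE_est = SD * sqrt(rxx * (1 - rxx)) = 9.35 * sqrt(0.86 * 0.14) = 9.35 * sqrt(0.1204) = 3.244329
CI = T_est +/- z * SE_est, so width = 2 * z * SE_est = 2 * 1.645 * 3.244329
Width = 10.6738

10.6738


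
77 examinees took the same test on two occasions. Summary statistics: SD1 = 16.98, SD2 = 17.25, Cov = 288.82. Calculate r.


r = cov(X,Y) / (SD_X * SD_Y)
r = 288.82 / (16.98 * 17.25)
r = 288.82 / 292.905
r = 0.9861

0.9861


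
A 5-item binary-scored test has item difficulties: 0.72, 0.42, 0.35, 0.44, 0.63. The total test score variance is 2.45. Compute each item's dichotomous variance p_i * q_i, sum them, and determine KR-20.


For each item, compute p_i * q_i:
  Item 1: 0.72 * 0.28 = 0.2016
  Item 2: 0.42 * 0.58 = 0.2436
  Item 3: 0.35 * 0.65 = 0.2275
  Item 4: 0.44 * 0.56 = 0.2464
  Item 5: 0.63 * 0.37 = 0.2331
Sum(p_i * q_i) = 0.2016 + 0.2436 + 0.2275 + 0.2464 + 0.2331 = 1.1522
KR-20 = (k/(k-1)) * (1 - Sum(p_i*q_i) / Var_total)
= (5/4) * (1 - 1.1522/2.45)
= 1.25 * 0.5297
KR-20 = 0.6621

0.6621


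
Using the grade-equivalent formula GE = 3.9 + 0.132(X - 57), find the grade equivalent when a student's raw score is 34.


raw - median = 34 - 57 = -23
slope * diff = 0.132 * -23 = -3.036
GE = 3.9 + -3.036
GE = 0.864

0.864


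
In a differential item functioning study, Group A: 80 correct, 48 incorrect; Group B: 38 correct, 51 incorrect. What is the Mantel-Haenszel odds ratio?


Odds_A = 80/48 = 1.6667
Odds_B = 38/51 = 0.7451
OR = Odds_A / Odds_B = 1.6667 / 0.7451
Exactly, OR = (80 * 51) / (48 * 38) = 4080 / 1824
OR = 2.2368

2.2368


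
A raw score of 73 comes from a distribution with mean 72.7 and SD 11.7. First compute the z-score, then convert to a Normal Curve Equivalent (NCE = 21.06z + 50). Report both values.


z = (X - mean) / SD = (73 - 72.7) / 11.7
z = 0.3 / 11.7
z = 0.0256
NCE = NCE = 21.06z + 50
Carry z at full precision (z = 0.3 / 11.7) into the conversion:
NCE = 21.06 * (0.3 / 11.7) + 50 = 6.318 / 11.7 + 50
NCE = 0.54 + 50
NCE = 50.54

50.54


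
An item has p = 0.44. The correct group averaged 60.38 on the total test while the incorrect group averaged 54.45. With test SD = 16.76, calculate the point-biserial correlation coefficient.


q = 1 - p = 0.56
rpb = ((M1 - M0) / SD) * sqrt(p * q)
rpb = ((60.38 - 54.45) / 16.76) * sqrt(0.44 * 0.56)
rpb = 0.1756

0.1756


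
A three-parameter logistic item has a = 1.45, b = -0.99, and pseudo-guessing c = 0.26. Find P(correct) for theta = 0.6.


logit = 1.45*(0.6 - -0.99) = 2.3055
P* = 1/(1 + exp(-2.3055)) = 0.9093
P = 0.26 + (1 - 0.26) * 0.9093
P = 0.9329

0.9329


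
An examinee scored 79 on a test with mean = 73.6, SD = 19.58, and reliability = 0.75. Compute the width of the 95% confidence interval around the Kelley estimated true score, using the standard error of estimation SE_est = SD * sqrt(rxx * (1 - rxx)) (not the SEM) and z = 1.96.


True score estimate = 0.75*79 + 0.25*73.6 = 77.65
SE_est = SD * sqrt(rxx * (1 - rxx)) = 19.58 * sqrt(0.75 * 0.25) = 19.58 * sqrt(0.1875) = 8.478389
CI = T_est +/- z * SE_est, so width = 2 * z * SE_est = 2 * 1.96 * 8.478389
Width = 33.2353

33.2353


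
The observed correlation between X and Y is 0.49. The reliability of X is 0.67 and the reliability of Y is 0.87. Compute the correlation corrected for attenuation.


r_corrected = rxy / sqrt(rxx * ryy)
= 0.49 / sqrt(0.67 * 0.87)
= 0.49 / sqrt(0.5829)
= 0.49 / 0.763479
r_corrected = 0.6418

0.6418


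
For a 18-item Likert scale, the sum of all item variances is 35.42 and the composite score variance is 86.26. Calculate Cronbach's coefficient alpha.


alpha = (k/(k-1)) * (1 - sum(si^2)/s_total^2)
= (18/17) * (1 - 35.42/86.26)
alpha = 0.6241

0.6241


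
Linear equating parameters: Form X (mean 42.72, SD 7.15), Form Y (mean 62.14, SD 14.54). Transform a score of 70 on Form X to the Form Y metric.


slope = SD_Y / SD_X = 14.54 / 7.15 ~ 2.0336
intercept = mean_Y - slope * mean_X = 62.14 - (14.54 / 7.15) * 42.72 ~ -24.734
Y = slope * X + intercept. To avoid rounding drift from the rounded slope/intercept, evaluate the equivalent form Y = mean_Y + SD_Y * (X - mean_X) / SD_X at full precision:
Y = 62.14 + 14.54 * (70 - 42.72) / 7.15
Y = 62.14 + 14.54 * 27.28 / 7.15
Y = 62.14 + 396.6512 / 7.15
Y = 62.14 + 55.4757
Y = 117.6157

117.6157


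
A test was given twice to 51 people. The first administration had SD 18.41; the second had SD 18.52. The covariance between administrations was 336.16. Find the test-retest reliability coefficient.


r = cov(X,Y) / (SD_X * SD_Y)
r = 336.16 / (18.41 * 18.52)
r = 336.16 / 340.9532
r = 0.9859

0.9859


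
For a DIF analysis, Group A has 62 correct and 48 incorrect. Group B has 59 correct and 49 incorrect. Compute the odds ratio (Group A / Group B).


Odds_A = 62/48 = 1.2917
Odds_B = 59/49 = 1.2041
OR = Odds_A / Odds_B = 1.2917 / 1.2041
Exactly, OR = (62 * 49) / (48 * 59) = 3038 / 2832
OR = 1.0727

1.0727


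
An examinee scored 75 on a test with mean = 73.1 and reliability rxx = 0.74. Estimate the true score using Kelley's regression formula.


T_est = rxx * X + (1 - rxx) * mean
T_est = 0.74 * 75 + 0.26 * 73.1
T_est = 55.5 + 19.006
T_est = 74.506

74.506


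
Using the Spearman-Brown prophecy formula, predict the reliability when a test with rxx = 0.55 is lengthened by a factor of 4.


r_new = (n * rxx) / (1 + (n-1) * rxx)
r_new = (4 * 0.55) / (1 + 3 * 0.55)
r_new = 2.2 / 2.65
r_new = 0.8302

0.8302


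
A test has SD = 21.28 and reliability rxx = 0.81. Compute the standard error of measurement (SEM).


SEM = SD * sqrt(1 - rxx)
SEM = 21.28 * sqrt(1 - 0.81)
SEM = 21.28 * sqrt(0.19) = 21.28 * 0.43589
SEM = 9.2757

9.2757


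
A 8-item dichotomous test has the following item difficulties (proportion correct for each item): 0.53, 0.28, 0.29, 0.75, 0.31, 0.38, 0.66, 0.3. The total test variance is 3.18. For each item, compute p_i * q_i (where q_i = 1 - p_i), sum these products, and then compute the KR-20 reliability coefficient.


For each item, compute p_i * q_i:
  Item 1: 0.53 * 0.47 = 0.2491
  Item 2: 0.28 * 0.72 = 0.2016
  Item 3: 0.29 * 0.71 = 0.2059
  Item 4: 0.75 * 0.25 = 0.1875
  Item 5: 0.31 * 0.69 = 0.2139
  Item 6: 0.38 * 0.62 = 0.2356
  Item 7: 0.66 * 0.34 = 0.2244
  Item 8: 0.3 * 0.7 = 0.21
Sum(p_i * q_i) = 0.2491 + 0.2016 + 0.2059 + 0.1875 + 0.2139 + 0.2356 + 0.2244 + 0.21 = 1.728
KR-20 = (k/(k-1)) * (1 - Sum(p_i*q_i) / Var_total)
= (8/7) * (1 - 1.728/3.18)
= 1.1429 * 0.4566
KR-20 = 0.5218

0.5218


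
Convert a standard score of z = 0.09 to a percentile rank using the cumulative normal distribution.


CDF(z) = 0.5 * (1 + erf(z/sqrt(2)))
erf(0.0636) = 0.0717
CDF = 0.5359
Percentile rank = 0.5359 * 100 = 53.59

53.59


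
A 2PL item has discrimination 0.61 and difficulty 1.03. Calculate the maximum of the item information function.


For 2PL, max info at theta = b = 1.03
I_max = a^2 / 4 = 0.61^2 / 4
= 0.3721 / 4
I_max = 0.093

0.093


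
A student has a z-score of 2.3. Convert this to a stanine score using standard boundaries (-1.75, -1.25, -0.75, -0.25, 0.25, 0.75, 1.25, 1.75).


Stanine boundaries: [-1.75, -1.25, -0.75, -0.25, 0.25, 0.75, 1.25, 1.75]
z = 2.3
Check each boundary:
  z >= -1.75 -> could be stanine 2
  z >= -1.25 -> could be stanine 3
  z >= -0.75 -> could be stanine 4
  z >= -0.25 -> could be stanine 5
  z >= 0.25 -> could be stanine 6
  z >= 0.75 -> could be stanine 7
  z >= 1.25 -> could be stanine 8
  z >= 1.75 -> could be stanine 9
Highest qualifying boundary gives stanine = 9

9


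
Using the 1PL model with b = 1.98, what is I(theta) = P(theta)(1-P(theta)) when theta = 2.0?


P = 1/(1+exp(-(2.0-1.98))) = 0.505
I = P*(1-P) = 0.505 * 0.495
I = 0.25

0.25


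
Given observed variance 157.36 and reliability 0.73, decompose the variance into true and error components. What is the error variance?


var_true = rxx * var_obs = 0.73 * 157.36 = 114.8728
var_error = var_obs - var_true
var_error = 157.36 - 114.8728
var_error = 42.4872

42.4872


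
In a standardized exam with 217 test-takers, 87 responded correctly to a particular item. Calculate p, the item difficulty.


Item difficulty p = number correct / total examinees
p = 87 / 217
p = 0.4009

0.4009


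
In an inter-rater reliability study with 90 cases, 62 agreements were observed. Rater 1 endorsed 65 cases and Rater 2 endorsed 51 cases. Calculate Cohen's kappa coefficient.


P_o = 62/90 = 0.688889
P_e = (65*51 + 25*39) / 8100 = 0.52963
kappa = (P_o - P_e) / (1 - P_e)
kappa = (0.688889 - 0.52963) / (1 - 0.52963)
kappa = 0.3386

0.3386


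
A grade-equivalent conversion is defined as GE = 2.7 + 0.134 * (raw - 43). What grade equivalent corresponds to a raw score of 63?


raw - median = 63 - 43 = 20
slope * diff = 0.134 * 20 = 2.68
GE = 2.7 + 2.68
GE = 5.38

5.38


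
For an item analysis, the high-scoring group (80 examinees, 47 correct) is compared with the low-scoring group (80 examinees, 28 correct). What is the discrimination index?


p_upper = 47/80 = 0.5875
p_lower = 28/80 = 0.35
D = 0.5875 - 0.35 = 0.2375

0.2375


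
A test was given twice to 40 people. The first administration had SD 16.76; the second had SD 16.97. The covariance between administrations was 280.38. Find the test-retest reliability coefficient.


r = cov(X,Y) / (SD_X * SD_Y)
r = 280.38 / (16.76 * 16.97)
r = 280.38 / 284.4172
r = 0.9858

0.9858


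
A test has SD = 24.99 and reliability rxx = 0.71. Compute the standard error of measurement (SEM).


SEM = SD * sqrt(1 - rxx)
SEM = 24.99 * sqrt(1 - 0.71)
SEM = 24.99 * sqrt(0.29) = 24.99 * 0.538516
SEM = 13.4575

13.4575


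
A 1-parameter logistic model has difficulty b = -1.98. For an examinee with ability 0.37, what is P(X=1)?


theta - b = 0.37 - -1.98 = 2.35
exp(-(theta - b)) = exp(-2.35) = 0.0954
P = 1 / (1 + 0.0954)
P = 0.9129

0.9129


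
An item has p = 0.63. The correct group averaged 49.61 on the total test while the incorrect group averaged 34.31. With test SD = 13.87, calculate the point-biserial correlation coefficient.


q = 1 - p = 0.37
rpb = ((M1 - M0) / SD) * sqrt(p * q)
rpb = ((49.61 - 34.31) / 13.87) * sqrt(0.63 * 0.37)
rpb = 0.5326

0.5326


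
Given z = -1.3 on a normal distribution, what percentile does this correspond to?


CDF(z) = 0.5 * (1 + erf(z/sqrt(2)))
erf(-0.9192) = -0.8064
CDF = 0.0968
Percentile rank = 0.0968 * 100 = 9.68

9.68


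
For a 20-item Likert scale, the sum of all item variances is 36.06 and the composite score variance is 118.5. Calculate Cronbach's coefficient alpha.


alpha = (k/(k-1)) * (1 - sum(si^2)/s_total^2)
= (20/19) * (1 - 36.06/118.5)
alpha = 0.7323

0.7323


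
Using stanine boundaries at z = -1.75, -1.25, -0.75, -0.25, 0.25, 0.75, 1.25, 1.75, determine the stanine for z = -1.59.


Stanine boundaries: [-1.75, -1.25, -0.75, -0.25, 0.25, 0.75, 1.25, 1.75]
z = -1.59
Check each boundary:
  z >= -1.75 -> could be stanine 2
  z < -1.25
  z < -0.75
  z < -0.25
  z < 0.25
  z < 0.75
  z < 1.25
  z < 1.75
Highest qualifying boundary gives stanine = 2

2


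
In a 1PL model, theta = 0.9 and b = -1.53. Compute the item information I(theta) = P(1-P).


P = 1/(1+exp(-(0.9--1.53))) = 0.9191
I = P*(1-P) = 0.9191 * 0.0809
I = 0.0744

0.0744


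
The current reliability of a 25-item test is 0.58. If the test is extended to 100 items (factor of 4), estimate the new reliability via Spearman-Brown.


r_new = (n * rxx) / (1 + (n-1) * rxx)
r_new = (4 * 0.58) / (1 + 3 * 0.58)
r_new = 2.32 / 2.74
r_new = 0.8467

0.8467


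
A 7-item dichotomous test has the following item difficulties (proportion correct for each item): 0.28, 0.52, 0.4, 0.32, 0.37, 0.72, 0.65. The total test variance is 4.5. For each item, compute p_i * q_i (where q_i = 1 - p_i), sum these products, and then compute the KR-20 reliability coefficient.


For each item, compute p_i * q_i:
  Item 1: 0.28 * 0.72 = 0.2016
  Item 2: 0.52 * 0.48 = 0.2496
  Item 3: 0.4 * 0.6 = 0.24
  Item 4: 0.32 * 0.68 = 0.2176
  Item 5: 0.37 * 0.63 = 0.2331
  Item 6: 0.72 * 0.28 = 0.2016
  Item 7: 0.65 * 0.35 = 0.2275
Sum(p_i * q_i) = 0.2016 + 0.2496 + 0.24 + 0.2176 + 0.2331 + 0.2016 + 0.2275 = 1.571
KR-20 = (k/(k-1)) * (1 - Sum(p_i*q_i) / Var_total)
= (7/6) * (1 - 1.571/4.5)
= 1.1667 * 0.6509
KR-20 = 0.7594

0.7594


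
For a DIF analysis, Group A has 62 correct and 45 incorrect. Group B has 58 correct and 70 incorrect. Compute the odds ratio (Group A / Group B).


Odds_A = 62/45 = 1.3778
Odds_B = 58/70 = 0.8286
OR = Odds_A / Odds_B = 1.3778 / 0.8286
Exactly, OR = (62 * 70) / (45 * 58) = 4340 / 2610
OR = 1.6628

1.6628


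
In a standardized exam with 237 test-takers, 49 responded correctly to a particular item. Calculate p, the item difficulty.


Item difficulty p = number correct / total examinees
p = 49 / 237
p = 0.2068

0.2068


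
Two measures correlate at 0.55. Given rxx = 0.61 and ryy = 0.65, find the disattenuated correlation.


r_corrected = rxy / sqrt(rxx * ryy)
= 0.55 / sqrt(0.61 * 0.65)
= 0.55 / sqrt(0.3965)
= 0.55 / 0.629682
r_corrected = 0.8735

0.8735


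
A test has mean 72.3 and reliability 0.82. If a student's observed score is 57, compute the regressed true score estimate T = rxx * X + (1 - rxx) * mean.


T_est = rxx * X + (1 - rxx) * mean
T_est = 0.82 * 57 + 0.18 * 72.3
T_est = 46.74 + 13.014
T_est = 59.754

59.754


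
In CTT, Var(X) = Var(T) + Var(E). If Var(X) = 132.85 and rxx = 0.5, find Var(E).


var_true = rxx * var_obs = 0.5 * 132.85 = 66.425
var_error = var_obs - var_true
var_error = 132.85 - 66.425
var_error = 66.425

66.425


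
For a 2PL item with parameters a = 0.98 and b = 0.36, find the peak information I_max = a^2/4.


For 2PL, max info at theta = b = 0.36
I_max = a^2 / 4 = 0.98^2 / 4
= 0.9604 / 4
I_max = 0.2401

0.2401


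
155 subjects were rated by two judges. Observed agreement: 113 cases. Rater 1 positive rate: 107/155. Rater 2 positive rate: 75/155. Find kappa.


P_o = 113/155 = 0.729032
P_e = (107*75 + 48*80) / 24025 = 0.493861
kappa = (P_o - P_e) / (1 - P_e)
kappa = (0.729032 - 0.493861) / (1 - 0.493861)
kappa = 0.4646

0.4646


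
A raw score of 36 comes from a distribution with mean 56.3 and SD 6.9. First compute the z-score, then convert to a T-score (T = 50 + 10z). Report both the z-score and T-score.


z = (X - mean) / SD = (36 - 56.3) / 6.9
z = -20.3 / 6.9
z = -2.942
T-score = T = 50 + 10z
Carry z at full precision (z = -20.3 / 6.9) into the conversion:
T-score = 50 + 10 * (-20.3 / 6.9) = 50 + -203 / 6.9
T-score = 50 + -29.4203
T-score = 20.5797

20.5797


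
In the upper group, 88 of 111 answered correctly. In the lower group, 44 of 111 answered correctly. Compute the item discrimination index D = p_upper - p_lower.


p_upper = 88/111 = 0.7928
p_lower = 44/111 = 0.3964
D = 0.7928 - 0.3964 = 0.3964

0.3964


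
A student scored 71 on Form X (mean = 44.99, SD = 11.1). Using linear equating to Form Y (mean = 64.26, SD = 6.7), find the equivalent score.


slope = SD_Y / SD_X = 6.7 / 11.1 ~ 0.6036
intercept = mean_Y - slope * mean_X = 64.26 - (6.7 / 11.1) * 44.99 ~ 37.1039
Y = slope * X + intercept. To avoid rounding drift from the rounded slope/intercept, evaluate the equivalent form Y = mean_Y + SD_Y * (X - mean_X) / SD_X at full precision:
Y = 64.26 + 6.7 * (71 - 44.99) / 11.1
Y = 64.26 + 6.7 * 26.01 / 11.1
Y = 64.26 + 174.267 / 11.1
Y = 64.26 + 15.6997
Y = 79.9597

79.9597


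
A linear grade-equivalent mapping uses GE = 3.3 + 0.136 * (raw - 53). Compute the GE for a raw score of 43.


raw - median = 43 - 53 = -10
slope * diff = 0.136 * -10 = -1.36
GE = 3.3 + -1.36
GE = 1.94

1.94


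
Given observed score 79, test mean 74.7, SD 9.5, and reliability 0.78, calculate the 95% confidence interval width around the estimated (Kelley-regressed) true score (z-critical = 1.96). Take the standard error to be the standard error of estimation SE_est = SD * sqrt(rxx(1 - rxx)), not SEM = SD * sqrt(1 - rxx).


True score estimate = 0.78*79 + 0.22*74.7 = 78.054
SE_est = SD * sqrt(rxx * (1 - rxx)) = 9.5 * sqrt(0.78 * 0.22) = 9.5 * sqrt(0.1716) = 3.93534
CI = T_est +/- z * SE_est, so width = 2 * z * SE_est = 2 * 1.96 * 3.93534
Width = 15.4265

15.4265


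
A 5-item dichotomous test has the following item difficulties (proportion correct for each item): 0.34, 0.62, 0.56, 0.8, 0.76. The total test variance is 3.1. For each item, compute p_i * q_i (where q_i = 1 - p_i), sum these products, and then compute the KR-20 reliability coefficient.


For each item, compute p_i * q_i:
  Item 1: 0.34 * 0.66 = 0.2244
  Item 2: 0.62 * 0.38 = 0.2356
  Item 3: 0.56 * 0.44 = 0.2464
  Item 4: 0.8 * 0.2 = 0.16
  Item 5: 0.76 * 0.24 = 0.1824
Sum(p_i * q_i) = 0.2244 + 0.2356 + 0.2464 + 0.16 + 0.1824 = 1.0488
KR-20 = (k/(k-1)) * (1 - Sum(p_i*q_i) / Var_total)
= (5/4) * (1 - 1.0488/3.1)
= 1.25 * 0.6617
KR-20 = 0.8271

0.8271


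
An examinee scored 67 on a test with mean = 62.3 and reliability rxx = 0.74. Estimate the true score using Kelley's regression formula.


T_est = rxx * X + (1 - rxx) * mean
T_est = 0.74 * 67 + 0.26 * 62.3
T_est = 49.58 + 16.198
T_est = 65.778

65.778


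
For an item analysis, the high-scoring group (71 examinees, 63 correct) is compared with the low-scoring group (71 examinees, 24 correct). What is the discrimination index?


p_upper = 63/71 = 0.8873
p_lower = 24/71 = 0.338
D = 0.8873 - 0.338 = 0.5493

0.5493


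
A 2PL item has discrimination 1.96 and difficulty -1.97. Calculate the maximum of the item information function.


For 2PL, max info at theta = b = -1.97
I_max = a^2 / 4 = 1.96^2 / 4
= 3.8416 / 4
I_max = 0.9604

0.9604


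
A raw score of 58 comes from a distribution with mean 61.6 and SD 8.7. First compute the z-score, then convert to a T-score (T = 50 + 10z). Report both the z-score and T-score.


z = (X - mean) / SD = (58 - 61.6) / 8.7
z = -3.6 / 8.7
z = -0.4138
T-score = T = 50 + 10z
Carry z at full precision (z = -3.6 / 8.7) into the conversion:
T-score = 50 + 10 * (-3.6 / 8.7) = 50 + -36 / 8.7
T-score = 50 + -4.1379
T-score = 45.8621

45.8621


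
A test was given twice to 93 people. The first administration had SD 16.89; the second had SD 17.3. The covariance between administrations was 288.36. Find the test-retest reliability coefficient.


r = cov(X,Y) / (SD_X * SD_Y)
r = 288.36 / (16.89 * 17.3)
r = 288.36 / 292.197
r = 0.9869

0.9869


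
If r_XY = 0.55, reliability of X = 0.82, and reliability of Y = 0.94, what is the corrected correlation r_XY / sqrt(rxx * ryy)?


r_corrected = rxy / sqrt(rxx * ryy)
= 0.55 / sqrt(0.82 * 0.94)
= 0.55 / sqrt(0.7708)
= 0.55 / 0.877952
r_corrected = 0.6265

0.6265


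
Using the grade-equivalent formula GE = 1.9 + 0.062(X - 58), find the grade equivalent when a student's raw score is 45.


raw - median = 45 - 58 = -13
slope * diff = 0.062 * -13 = -0.806
GE = 1.9 + -0.806
GE = 1.094

1.094


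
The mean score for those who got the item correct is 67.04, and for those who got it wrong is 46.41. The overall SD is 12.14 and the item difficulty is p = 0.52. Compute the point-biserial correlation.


q = 1 - p = 0.48
rpb = ((M1 - M0) / SD) * sqrt(p * q)
rpb = ((67.04 - 46.41) / 12.14) * sqrt(0.52 * 0.48)
rpb = 0.849

0.849


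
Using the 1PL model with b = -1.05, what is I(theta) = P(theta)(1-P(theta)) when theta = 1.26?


P = 1/(1+exp(-(1.26--1.05))) = 0.9097
I = P*(1-P) = 0.9097 * 0.0903
I = 0.0821

0.0821


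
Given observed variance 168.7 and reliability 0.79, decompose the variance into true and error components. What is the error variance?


var_true = rxx * var_obs = 0.79 * 168.7 = 133.273
var_error = var_obs - var_true
var_error = 168.7 - 133.273
var_error = 35.427

35.427


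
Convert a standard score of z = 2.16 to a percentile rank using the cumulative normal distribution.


CDF(z) = 0.5 * (1 + erf(z/sqrt(2)))
erf(1.5274) = 0.9692
CDF = 0.9846
Percentile rank = 0.9846 * 100 = 98.46

98.46


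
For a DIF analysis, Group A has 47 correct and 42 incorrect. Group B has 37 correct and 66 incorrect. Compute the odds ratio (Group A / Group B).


Odds_A = 47/42 = 1.119
Odds_B = 37/66 = 0.5606
OR = Odds_A / Odds_B = 1.119 / 0.5606
Exactly, OR = (47 * 66) / (42 * 37) = 3102 / 1554
OR = 1.9961

1.9961


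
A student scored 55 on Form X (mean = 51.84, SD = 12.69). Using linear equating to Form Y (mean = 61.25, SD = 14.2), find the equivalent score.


slope = SD_Y / SD_X = 14.2 / 12.69 ~ 1.119
intercept = mean_Y - slope * mean_X = 61.25 - (14.2 / 12.69) * 51.84 ~ 3.2415
Y = slope * X + intercept. To avoid rounding drift from the rounded slope/intercept, evaluate the equivalent form Y = mean_Y + SD_Y * (X - mean_X) / SD_X at full precision:
Y = 61.25 + 14.2 * (55 - 51.84) / 12.69
Y = 61.25 + 14.2 * 3.16 / 12.69
Y = 61.25 + 44.872 / 12.69
Y = 61.25 + 3.536
Y = 64.786

64.786


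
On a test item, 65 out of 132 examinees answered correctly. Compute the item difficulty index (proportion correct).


Item difficulty p = number correct / total examinees
p = 65 / 132
p = 0.4924

0.4924


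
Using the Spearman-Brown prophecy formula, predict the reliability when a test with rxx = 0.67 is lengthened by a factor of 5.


r_new = (n * rxx) / (1 + (n-1) * rxx)
r_new = (5 * 0.67) / (1 + 4 * 0.67)
r_new = 3.35 / 3.68
r_new = 0.9103

0.9103


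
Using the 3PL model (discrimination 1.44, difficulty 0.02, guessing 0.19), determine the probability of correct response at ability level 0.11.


logit = 1.44*(0.11 - 0.02) = 0.1296
P* = 1/(1 + exp(-0.1296)) = 0.5324
P = 0.19 + (1 - 0.19) * 0.5324
P = 0.6212

0.6212


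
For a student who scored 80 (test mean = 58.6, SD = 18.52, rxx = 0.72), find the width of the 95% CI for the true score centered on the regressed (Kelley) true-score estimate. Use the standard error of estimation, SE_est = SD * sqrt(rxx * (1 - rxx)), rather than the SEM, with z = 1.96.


True score estimate = 0.72*80 + 0.28*58.6 = 74.008
SE_est = SD * sqrt(rxx * (1 - rxx)) = 18.52 * sqrt(0.72 * 0.28) = 18.52 * sqrt(0.2016) = 8.315459
CI = T_est +/- z * SE_est, so width = 2 * z * SE_est = 2 * 1.96 * 8.315459
Width = 32.5966

32.5966


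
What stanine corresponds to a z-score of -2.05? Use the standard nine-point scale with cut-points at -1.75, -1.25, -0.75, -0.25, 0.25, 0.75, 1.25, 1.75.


Stanine boundaries: [-1.75, -1.25, -0.75, -0.25, 0.25, 0.75, 1.25, 1.75]
z = -2.05
Check each boundary:
  z < -1.75
  z < -1.25
  z < -0.75
  z < -0.25
  z < 0.25
  z < 0.75
  z < 1.25
  z < 1.75
Highest qualifying boundary gives stanine = 1

1


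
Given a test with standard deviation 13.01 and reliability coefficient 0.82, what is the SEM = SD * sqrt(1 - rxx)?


SEM = SD * sqrt(1 - rxx)
SEM = 13.01 * sqrt(1 - 0.82)
SEM = 13.01 * sqrt(0.18) = 13.01 * 0.424264
SEM = 5.5197

5.5197


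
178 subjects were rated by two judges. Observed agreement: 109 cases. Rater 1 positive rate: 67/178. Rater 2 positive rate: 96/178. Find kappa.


P_o = 109/178 = 0.61236
P_e = (67*96 + 111*82) / 31684 = 0.490279
kappa = (P_o - P_e) / (1 - P_e)
kappa = (0.61236 - 0.490279) / (1 - 0.490279)
kappa = 0.2395

0.2395


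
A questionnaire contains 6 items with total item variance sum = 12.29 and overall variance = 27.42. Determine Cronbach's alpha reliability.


alpha = (k/(k-1)) * (1 - sum(si^2)/s_total^2)
= (6/5) * (1 - 12.29/27.42)
alpha = 0.6621

0.6621


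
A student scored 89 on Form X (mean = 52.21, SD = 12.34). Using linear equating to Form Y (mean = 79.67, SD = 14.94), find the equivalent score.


slope = SD_Y / SD_X = 14.94 / 12.34 ~ 1.2107
intercept = mean_Y - slope * mean_X = 79.67 - (14.94 / 12.34) * 52.21 ~ 16.4595
Y = slope * X + intercept. To avoid rounding drift from the rounded slope/intercept, evaluate the equivalent form Y = mean_Y + SD_Y * (X - mean_X) / SD_X at full precision:
Y = 79.67 + 14.94 * (89 - 52.21) / 12.34
Y = 79.67 + 14.94 * 36.79 / 12.34
Y = 79.67 + 549.6426 / 12.34
Y = 79.67 + 44.5415
Y = 124.2115

124.2115


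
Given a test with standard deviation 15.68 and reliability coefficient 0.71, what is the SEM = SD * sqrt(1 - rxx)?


SEM = SD * sqrt(1 - rxx)
SEM = 15.68 * sqrt(1 - 0.71)
SEM = 15.68 * sqrt(0.29) = 15.68 * 0.538516
SEM = 8.4439

8.4439


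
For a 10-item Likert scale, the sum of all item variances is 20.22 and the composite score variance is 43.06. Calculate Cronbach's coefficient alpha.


alpha = (k/(k-1)) * (1 - sum(si^2)/s_total^2)
= (10/9) * (1 - 20.22/43.06)
alpha = 0.5894

0.5894


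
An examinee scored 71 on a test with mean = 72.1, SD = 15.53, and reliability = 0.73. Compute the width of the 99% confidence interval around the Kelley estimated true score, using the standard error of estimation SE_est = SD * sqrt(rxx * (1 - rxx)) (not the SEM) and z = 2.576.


True score estimate = 0.73*71 + 0.27*72.1 = 71.297
SE_est = SD * sqrt(rxx * (1 - rxx)) = 15.53 * sqrt(0.73 * 0.27) = 15.53 * sqrt(0.1971) = 6.89469
CI = T_est +/- z * SE_est, so width = 2 * z * SE_est = 2 * 2.576 * 6.89469
Width = 35.5214

35.5214


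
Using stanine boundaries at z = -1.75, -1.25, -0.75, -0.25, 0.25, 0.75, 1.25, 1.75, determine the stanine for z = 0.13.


Stanine boundaries: [-1.75, -1.25, -0.75, -0.25, 0.25, 0.75, 1.25, 1.75]
z = 0.13
Check each boundary:
  z >= -1.75 -> could be stanine 2
  z >= -1.25 -> could be stanine 3
  z >= -0.75 -> could be stanine 4
  z >= -0.25 -> could be stanine 5
  z < 0.25
  z < 0.75
  z < 1.25
  z < 1.75
Highest qualifying boundary gives stanine = 5

5


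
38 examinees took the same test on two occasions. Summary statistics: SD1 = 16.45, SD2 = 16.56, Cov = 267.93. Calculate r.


r = cov(X,Y) / (SD_X * SD_Y)
r = 267.93 / (16.45 * 16.56)
r = 267.93 / 272.412
r = 0.9835

0.9835


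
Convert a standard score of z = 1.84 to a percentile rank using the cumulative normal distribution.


CDF(z) = 0.5 * (1 + erf(z/sqrt(2)))
erf(1.3011) = 0.9342
CDF = 0.9671
Percentile rank = 0.9671 * 100 = 96.71

96.71


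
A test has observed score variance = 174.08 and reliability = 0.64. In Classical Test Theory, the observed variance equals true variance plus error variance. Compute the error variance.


var_true = rxx * var_obs = 0.64 * 174.08 = 111.4112
var_error = var_obs - var_true
var_error = 174.08 - 111.4112
var_error = 62.6688

62.6688


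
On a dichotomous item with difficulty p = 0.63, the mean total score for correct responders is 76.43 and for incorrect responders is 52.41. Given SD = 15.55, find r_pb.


q = 1 - p = 0.37
rpb = ((M1 - M0) / SD) * sqrt(p * q)
rpb = ((76.43 - 52.41) / 15.55) * sqrt(0.63 * 0.37)
rpb = 0.7458

0.7458


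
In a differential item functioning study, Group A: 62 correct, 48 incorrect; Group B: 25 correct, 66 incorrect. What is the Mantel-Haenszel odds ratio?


Odds_A = 62/48 = 1.2917
Odds_B = 25/66 = 0.3788
OR = Odds_A / Odds_B = 1.2917 / 0.3788
Exactly, OR = (62 * 66) / (48 * 25) = 4092 / 1200
OR = 3.41

3.41


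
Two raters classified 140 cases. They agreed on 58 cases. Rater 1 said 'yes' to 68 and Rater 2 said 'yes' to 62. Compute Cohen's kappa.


P_o = 58/140 = 0.414286
P_e = (68*62 + 72*78) / 19600 = 0.501633
kappa = (P_o - P_e) / (1 - P_e)
kappa = (0.414286 - 0.501633) / (1 - 0.501633)
kappa = -0.1753

-0.1753


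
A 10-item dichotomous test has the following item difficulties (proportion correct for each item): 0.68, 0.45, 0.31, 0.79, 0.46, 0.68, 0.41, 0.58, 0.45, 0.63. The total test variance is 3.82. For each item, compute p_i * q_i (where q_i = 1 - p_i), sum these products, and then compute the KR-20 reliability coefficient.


For each item, compute p_i * q_i:
  Item 1: 0.68 * 0.32 = 0.2176
  Item 2: 0.45 * 0.55 = 0.2475
  Item 3: 0.31 * 0.69 = 0.2139
  Item 4: 0.79 * 0.21 = 0.1659
  Item 5: 0.46 * 0.54 = 0.2484
  Item 6: 0.68 * 0.32 = 0.2176
  Item 7: 0.41 * 0.59 = 0.2419
  Item 8: 0.58 * 0.42 = 0.2436
  Item 9: 0.45 * 0.55 = 0.2475
  Item 10: 0.63 * 0.37 = 0.2331
Sum(p_i * q_i) = 0.2176 + 0.2475 + 0.2139 + 0.1659 + 0.2484 + 0.2176 + 0.2419 + 0.2436 + 0.2475 + 0.2331 = 2.277
KR-20 = (k/(k-1)) * (1 - Sum(p_i*q_i) / Var_total)
= (10/9) * (1 - 2.277/3.82)
= 1.1111 * 0.4039
KR-20 = 0.4488

0.4488


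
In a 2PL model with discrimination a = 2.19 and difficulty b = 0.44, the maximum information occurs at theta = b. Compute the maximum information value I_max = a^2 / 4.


For 2PL, max info at theta = b = 0.44
I_max = a^2 / 4 = 2.19^2 / 4
= 4.7961 / 4
I_max = 1.199

1.199


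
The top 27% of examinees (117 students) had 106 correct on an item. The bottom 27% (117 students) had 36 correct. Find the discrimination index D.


p_upper = 106/117 = 0.906
p_lower = 36/117 = 0.3077
D = 0.906 - 0.3077 = 0.5983

0.5983


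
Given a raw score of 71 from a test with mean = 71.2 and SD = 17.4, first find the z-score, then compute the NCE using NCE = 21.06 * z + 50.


z = (X - mean) / SD = (71 - 71.2) / 17.4
z = -0.2 / 17.4
z = -0.0115
NCE = NCE = 21.06z + 50
Carry z at full precision (z = -0.2 / 17.4) into the conversion:
NCE = 21.06 * (-0.2 / 17.4) + 50 = -4.212 / 17.4 + 50
NCE = -0.2421 + 50
NCE = 49.7579

49.7579


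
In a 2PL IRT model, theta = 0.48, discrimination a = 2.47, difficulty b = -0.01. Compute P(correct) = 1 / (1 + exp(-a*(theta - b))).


a*(theta - b) = 2.47 * (0.48 - -0.01) = 1.2103
exp(-1.2103) = 0.2981
P = 1 / (1 + 0.2981)
P = 0.7704

0.7704


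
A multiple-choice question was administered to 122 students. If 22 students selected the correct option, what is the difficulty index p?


Item difficulty p = number correct / total examinees
p = 22 / 122
p = 0.1803

0.1803


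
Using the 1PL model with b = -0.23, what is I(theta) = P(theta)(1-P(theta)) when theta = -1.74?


P = 1/(1+exp(-(-1.74--0.23))) = 0.1809
I = P*(1-P) = 0.1809 * 0.8191
I = 0.1482

0.1482


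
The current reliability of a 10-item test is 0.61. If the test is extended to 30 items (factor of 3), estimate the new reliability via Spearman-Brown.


r_new = (n * rxx) / (1 + (n-1) * rxx)
r_new = (3 * 0.61) / (1 + 2 * 0.61)
r_new = 1.83 / 2.22
r_new = 0.8243

0.8243


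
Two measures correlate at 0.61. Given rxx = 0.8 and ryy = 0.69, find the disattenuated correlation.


r_corrected = rxy / sqrt(rxx * ryy)
= 0.61 / sqrt(0.8 * 0.69)
= 0.61 / sqrt(0.552)
= 0.61 / 0.742967
r_corrected = 0.821

0.821


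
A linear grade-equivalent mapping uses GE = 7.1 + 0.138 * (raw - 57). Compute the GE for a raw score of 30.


raw - median = 30 - 57 = -27
slope * diff = 0.138 * -27 = -3.726
GE = 7.1 + -3.726
GE = 3.374

3.374


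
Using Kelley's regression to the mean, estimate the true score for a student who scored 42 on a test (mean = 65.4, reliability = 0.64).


T_est = rxx * X + (1 - rxx) * mean
T_est = 0.64 * 42 + 0.36 * 65.4
T_est = 26.88 + 23.544
T_est = 50.424

50.424


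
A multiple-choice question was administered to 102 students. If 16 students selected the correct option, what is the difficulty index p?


Item difficulty p = number correct / total examinees
p = 16 / 102
p = 0.1569

0.1569


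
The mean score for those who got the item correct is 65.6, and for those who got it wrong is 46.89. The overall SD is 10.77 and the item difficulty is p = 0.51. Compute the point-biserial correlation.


q = 1 - p = 0.49
rpb = ((M1 - M0) / SD) * sqrt(p * q)
rpb = ((65.6 - 46.89) / 10.77) * sqrt(0.51 * 0.49)
rpb = 0.8684

0.8684


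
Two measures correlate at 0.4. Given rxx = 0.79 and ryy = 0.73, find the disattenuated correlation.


r_corrected = rxy / sqrt(rxx * ryy)
= 0.4 / sqrt(0.79 * 0.73)
= 0.4 / sqrt(0.5767)
= 0.4 / 0.759408
r_corrected = 0.5267

0.5267


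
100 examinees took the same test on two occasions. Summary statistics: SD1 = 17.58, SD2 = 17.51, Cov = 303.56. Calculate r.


r = cov(X,Y) / (SD_X * SD_Y)
r = 303.56 / (17.58 * 17.51)
r = 303.56 / 307.8258
r = 0.9861

0.9861


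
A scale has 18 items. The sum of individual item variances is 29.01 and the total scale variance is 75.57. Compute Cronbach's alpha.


alpha = (k/(k-1)) * (1 - sum(si^2)/s_total^2)
= (18/17) * (1 - 29.01/75.57)
alpha = 0.6524

0.6524


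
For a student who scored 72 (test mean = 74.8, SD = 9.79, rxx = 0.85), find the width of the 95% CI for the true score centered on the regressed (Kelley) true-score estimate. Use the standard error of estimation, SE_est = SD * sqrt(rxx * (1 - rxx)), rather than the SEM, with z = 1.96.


True score estimate = 0.85*72 + 0.15*74.8 = 72.42
SE_est = SD * sqrt(rxx * (1 - rxx)) = 9.79 * sqrt(0.85 * 0.15) = 9.79 * sqrt(0.1275) = 3.495729
CI = T_est +/- z * SE_est, so width = 2 * z * SE_est = 2 * 1.96 * 3.495729
Width = 13.7033

13.7033


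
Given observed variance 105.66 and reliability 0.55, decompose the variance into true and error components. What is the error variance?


var_true = rxx * var_obs = 0.55 * 105.66 = 58.113
var_error = var_obs - var_true
var_error = 105.66 - 58.113
var_error = 47.547

47.547


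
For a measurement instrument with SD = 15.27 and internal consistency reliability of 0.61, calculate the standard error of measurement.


SEM = SD * sqrt(1 - rxx)
SEM = 15.27 * sqrt(1 - 0.61)
SEM = 15.27 * sqrt(0.39) = 15.27 * 0.6245
SEM = 9.5361

9.5361


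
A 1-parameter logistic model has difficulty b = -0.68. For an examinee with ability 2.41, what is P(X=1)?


theta - b = 2.41 - -0.68 = 3.09
exp(-(theta - b)) = exp(-3.09) = 0.0455
P = 1 / (1 + 0.0455)
P = 0.9565

0.9565


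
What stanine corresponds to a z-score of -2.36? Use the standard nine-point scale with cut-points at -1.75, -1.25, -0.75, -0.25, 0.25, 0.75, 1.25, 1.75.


Stanine boundaries: [-1.75, -1.25, -0.75, -0.25, 0.25, 0.75, 1.25, 1.75]
z = -2.36
Check each boundary:
  z < -1.75
  z < -1.25
  z < -0.75
  z < -0.25
  z < 0.25
  z < 0.75
  z < 1.25
  z < 1.75
Highest qualifying boundary gives stanine = 1

1


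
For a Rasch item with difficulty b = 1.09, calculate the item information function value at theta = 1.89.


P = 1/(1+exp(-(1.89-1.09))) = 0.69
I = P*(1-P) = 0.69 * 0.31
I = 0.2139

0.2139


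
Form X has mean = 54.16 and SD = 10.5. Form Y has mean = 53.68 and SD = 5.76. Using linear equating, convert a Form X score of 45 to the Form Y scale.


slope = SD_Y / SD_X = 5.76 / 10.5 ~ 0.5486
intercept = mean_Y - slope * mean_X = 53.68 - (5.76 / 10.5) * 54.16 ~ 23.9694
Y = slope * X + intercept. To avoid rounding drift from the rounded slope/intercept, evaluate the equivalent form Y = mean_Y + SD_Y * (X - mean_X) / SD_X at full precision:
Y = 53.68 + 5.76 * (45 - 54.16) / 10.5
Y = 53.68 - 5.76 * 9.16 / 10.5
Y = 53.68 - 52.7616 / 10.5
Y = 53.68 - 5.0249
Y = 48.6551

48.6551


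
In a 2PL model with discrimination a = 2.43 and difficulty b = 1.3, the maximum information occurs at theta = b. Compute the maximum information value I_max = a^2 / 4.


For 2PL, max info at theta = b = 1.3
I_max = a^2 / 4 = 2.43^2 / 4
= 5.9049 / 4
I_max = 1.4762

1.4762


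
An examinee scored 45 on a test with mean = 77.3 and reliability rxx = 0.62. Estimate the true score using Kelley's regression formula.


T_est = rxx * X + (1 - rxx) * mean
T_est = 0.62 * 45 + 0.38 * 77.3
T_est = 27.9 + 29.374
T_est = 57.274

57.274


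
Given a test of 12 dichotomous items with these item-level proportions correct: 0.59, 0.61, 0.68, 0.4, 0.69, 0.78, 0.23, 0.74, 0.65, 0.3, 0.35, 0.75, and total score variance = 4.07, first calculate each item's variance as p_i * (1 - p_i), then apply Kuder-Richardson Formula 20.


For each item, compute p_i * q_i:
  Item 1: 0.59 * 0.41 = 0.2419
  Item 2: 0.61 * 0.39 = 0.2379
  Item 3: 0.68 * 0.32 = 0.2176
  Item 4: 0.4 * 0.6 = 0.24
  Item 5: 0.69 * 0.31 = 0.2139
  Item 6: 0.78 * 0.22 = 0.1716
  Item 7: 0.23 * 0.77 = 0.1771
  Item 8: 0.74 * 0.26 = 0.1924
  Item 9: 0.65 * 0.35 = 0.2275
  Item 10: 0.3 * 0.7 = 0.21
  Item 11: 0.35 * 0.65 = 0.2275
  Item 12: 0.75 * 0.25 = 0.1875
Sum(p_i * q_i) = 0.2419 + 0.2379 + 0.2176 + 0.24 + 0.2139 + 0.1716 + 0.1771 + 0.1924 + 0.2275 + 0.21 + 0.2275 + 0.1875 = 2.5449
KR-20 = (k/(k-1)) * (1 - Sum(p_i*q_i) / Var_total)
= (12/11) * (1 - 2.5449/4.07)
= 1.0909 * 0.3747
KR-20 = 0.4088

0.4088


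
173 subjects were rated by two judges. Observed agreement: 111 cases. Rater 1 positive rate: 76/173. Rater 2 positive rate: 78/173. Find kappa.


P_o = 111/173 = 0.641618
P_e = (76*78 + 97*95) / 29929 = 0.505964
kappa = (P_o - P_e) / (1 - P_e)
kappa = (0.641618 - 0.505964) / (1 - 0.505964)
kappa = 0.2746

0.2746


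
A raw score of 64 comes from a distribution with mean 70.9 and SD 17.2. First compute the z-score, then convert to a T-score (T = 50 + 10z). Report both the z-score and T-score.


z = (X - mean) / SD = (64 - 70.9) / 17.2
z = -6.9 / 17.2
z = -0.4012
T-score = T = 50 + 10z
Carry z at full precision (z = -6.9 / 17.2) into the conversion:
T-score = 50 + 10 * (-6.9 / 17.2) = 50 + -69 / 17.2
T-score = 50 + -4.0116
T-score = 45.9884

45.9884


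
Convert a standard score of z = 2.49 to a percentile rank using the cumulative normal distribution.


CDF(z) = 0.5 * (1 + erf(z/sqrt(2)))
erf(1.7607) = 0.9872
CDF = 0.9936
Percentile rank = 0.9936 * 100 = 99.36

99.36


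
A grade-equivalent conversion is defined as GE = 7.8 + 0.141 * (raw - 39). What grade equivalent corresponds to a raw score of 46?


raw - median = 46 - 39 = 7
slope * diff = 0.141 * 7 = 0.987
GE = 7.8 + 0.987
GE = 8.787

8.787


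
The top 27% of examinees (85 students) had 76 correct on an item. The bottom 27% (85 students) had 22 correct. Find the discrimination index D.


p_upper = 76/85 = 0.8941
p_lower = 22/85 = 0.2588
D = 0.8941 - 0.2588 = 0.6353

0.6353
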